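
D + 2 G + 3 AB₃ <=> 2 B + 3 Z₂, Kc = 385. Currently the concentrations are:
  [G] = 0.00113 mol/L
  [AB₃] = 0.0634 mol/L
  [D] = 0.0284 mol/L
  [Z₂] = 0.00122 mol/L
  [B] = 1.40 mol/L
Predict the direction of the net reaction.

Qc = [B]²·[Z₂]³ / ([D]·[G]²·[AB₃]³) = (1.40)²·(0.00122)³ / ((0.0284)·(0.00113)²·(0.0634)³) = 385
Qc = 385 = Kc, so the system is already at equilibrium.

at equilibrium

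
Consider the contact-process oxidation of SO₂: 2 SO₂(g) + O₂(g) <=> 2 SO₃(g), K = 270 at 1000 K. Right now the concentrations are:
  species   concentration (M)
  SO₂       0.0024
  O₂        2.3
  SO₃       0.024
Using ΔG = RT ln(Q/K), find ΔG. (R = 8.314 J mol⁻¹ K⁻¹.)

ΔG = -15.2 kJ/mol

Q = [SO₃]² / ([SO₂]²·[O₂]) = (0.024)² / ((0.0024)²·(2.3)) = 43.5
ΔG = RT ln(Q/K) = (8.314 J mol⁻¹ K⁻¹)(1000 K) × ln(43.5/270)
   = (8.314 kJ/mol)(-1.826) = -15.2 kJ/mol
ΔG < 0, so the forward reaction is spontaneous (proceeds forward).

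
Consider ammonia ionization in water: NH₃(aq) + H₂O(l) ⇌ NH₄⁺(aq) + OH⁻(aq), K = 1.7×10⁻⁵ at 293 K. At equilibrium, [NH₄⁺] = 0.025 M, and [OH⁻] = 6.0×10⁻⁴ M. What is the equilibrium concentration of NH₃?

(H₂O is a pure liquid — omitted from K.)
At equilibrium, K = [NH₄⁺]·[OH⁻] / [NH₃] = 1.7×10⁻⁵.
(0.025)·(6.0×10⁻⁴) / ([NH₃]) = 1.7×10⁻⁵
[NH₃] = 0.882 = 0.88 M

[NH₃] = 0.88 M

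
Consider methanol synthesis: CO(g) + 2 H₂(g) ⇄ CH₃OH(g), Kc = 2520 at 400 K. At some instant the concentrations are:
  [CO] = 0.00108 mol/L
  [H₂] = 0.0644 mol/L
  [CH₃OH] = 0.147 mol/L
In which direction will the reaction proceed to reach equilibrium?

to the left

Qc = [CH₃OH] / ([CO]·[H₂]²) = (0.147) / ((0.00108)·(0.0644)²) = 32800
Qc = 32800 > Kc = 2520, so the reverse reaction proceeds.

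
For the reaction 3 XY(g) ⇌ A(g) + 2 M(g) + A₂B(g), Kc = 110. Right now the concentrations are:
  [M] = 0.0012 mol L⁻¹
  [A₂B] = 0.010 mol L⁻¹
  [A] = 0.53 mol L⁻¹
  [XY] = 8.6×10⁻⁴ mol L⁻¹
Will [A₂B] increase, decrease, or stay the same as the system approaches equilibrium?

increase

Qc = [A]·[M]²·[A₂B] / [XY]³ = (0.53)·(0.0012)²·(0.010) / (8.6×10⁻⁴)³ = 12
Qc = 12 < Kc = 110: net forward reaction.
A₂B is a product, so it increases.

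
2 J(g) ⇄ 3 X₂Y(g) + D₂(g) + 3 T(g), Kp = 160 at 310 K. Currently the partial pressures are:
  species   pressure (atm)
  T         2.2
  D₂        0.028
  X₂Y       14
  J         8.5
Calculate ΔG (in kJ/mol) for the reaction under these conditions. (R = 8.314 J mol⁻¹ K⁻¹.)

Qp = P(X₂Y)³·P(D₂)·P(T)³ / P(J)² = (14)³·(0.028)·(2.2)³ / (8.5)² = 11.3
ΔG = RT ln(Qp/Kp) = (8.314 J mol⁻¹ K⁻¹)(310 K) × ln(11.3/160)
   = (2.577 kJ/mol)(-2.650) = -6.83 kJ/mol
ΔG < 0, so the forward reaction is spontaneous (proceeds forward).

ΔG = -6.83 kJ/mol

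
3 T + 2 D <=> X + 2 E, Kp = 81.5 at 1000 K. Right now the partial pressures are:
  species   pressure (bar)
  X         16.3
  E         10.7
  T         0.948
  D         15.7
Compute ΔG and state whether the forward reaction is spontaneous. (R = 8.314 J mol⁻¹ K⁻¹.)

Qp = P(X)·P(E)² / (P(T)³·P(D)²) = (16.3)·(10.7)² / ((0.948)³·(15.7)²) = 8.89
ΔG = RT ln(Qp/Kp) = (8.314 J mol⁻¹ K⁻¹)(1000 K) × ln(8.89/81.5)
   = (8.314 kJ/mol)(-2.216) = -18.4 kJ/mol
ΔG < 0, so the forward reaction is spontaneous (proceeds forward).

ΔG = -18.4 kJ/mol; the forward reaction is spontaneous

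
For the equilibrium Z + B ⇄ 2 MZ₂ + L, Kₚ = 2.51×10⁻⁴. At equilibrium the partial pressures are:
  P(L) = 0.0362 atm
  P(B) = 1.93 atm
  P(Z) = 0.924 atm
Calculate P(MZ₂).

P(MZ₂) = 0.111 atm

At equilibrium, Kₚ = P(MZ₂)²·P(L) / (P(Z)·P(B)) = 2.51×10⁻⁴.
(P(MZ₂))²·(0.0362) / ((0.924)·(1.93)) = 2.51×10⁻⁴
P(MZ₂)² = 0.0124 ⇒ P(MZ₂) = 0.111 atm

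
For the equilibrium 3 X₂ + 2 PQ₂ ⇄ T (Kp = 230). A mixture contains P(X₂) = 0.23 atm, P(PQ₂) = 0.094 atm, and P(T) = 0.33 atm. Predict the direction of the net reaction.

to the left

Qp = P(T) / (P(X₂)³·P(PQ₂)²) = (0.33) / ((0.23)³·(0.094)²) = 3100
Qp = 3100 > Kp = 230, so the reverse reaction proceeds.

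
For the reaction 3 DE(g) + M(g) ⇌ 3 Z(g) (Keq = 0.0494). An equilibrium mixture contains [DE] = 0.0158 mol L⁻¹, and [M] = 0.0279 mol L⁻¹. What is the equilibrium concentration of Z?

At equilibrium, Keq = [Z]³ / ([DE]³·[M]) = 0.0494.
([Z])³ / ((0.0158)³·(0.0279)) = 0.0494
[Z]³ = 5.44e-9 ⇒ [Z] = 0.00176 mol L⁻¹

[Z] = 0.00176 mol L⁻¹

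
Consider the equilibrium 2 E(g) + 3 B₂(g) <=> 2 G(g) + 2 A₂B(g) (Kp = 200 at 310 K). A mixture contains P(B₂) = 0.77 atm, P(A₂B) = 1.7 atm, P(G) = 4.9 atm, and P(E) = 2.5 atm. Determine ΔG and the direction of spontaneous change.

Qp = P(G)²·P(A₂B)² / (P(E)²·P(B₂)³) = (4.9)²·(1.7)² / ((2.5)²·(0.77)³) = 24.3
ΔG = RT ln(Qp/Kp) = (8.314 J mol⁻¹ K⁻¹)(310 K) × ln(24.3/200)
   = (2.577 kJ/mol)(-2.108) = -5.43 kJ/mol
ΔG < 0, so the forward reaction is spontaneous (proceeds forward).

ΔG = -5.43 kJ/mol; the forward reaction is spontaneous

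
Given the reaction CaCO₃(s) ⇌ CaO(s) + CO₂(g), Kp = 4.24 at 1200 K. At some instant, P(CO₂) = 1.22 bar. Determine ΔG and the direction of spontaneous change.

ΔG = -12.4 kJ/mol; the forward reaction is spontaneous

(CaCO₃, CaO are pure solids — omitted from Qp.)
Qp = P(CO₂) = 1.22
ΔG = RT ln(Qp/Kp) = (8.314 J mol⁻¹ K⁻¹)(1200 K) × ln(1.22/4.24)
   = (9.977 kJ/mol)(-1.246) = -12.4 kJ/mol
ΔG < 0, so the forward reaction is spontaneous (proceeds forward).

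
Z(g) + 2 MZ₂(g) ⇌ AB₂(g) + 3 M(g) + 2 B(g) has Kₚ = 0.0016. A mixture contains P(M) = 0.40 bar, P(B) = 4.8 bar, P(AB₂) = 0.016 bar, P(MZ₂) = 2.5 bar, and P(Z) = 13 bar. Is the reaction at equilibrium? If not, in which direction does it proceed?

Qₚ = P(AB₂)·P(M)³·P(B)² / (P(Z)·P(MZ₂)²) = (0.016)·(0.40)³·(4.8)² / ((13)·(2.5)²) = 2.9×10⁻⁴
Qₚ = 2.9×10⁻⁴ < Kₚ = 0.0016, so the forward reaction proceeds.

forward (toward products)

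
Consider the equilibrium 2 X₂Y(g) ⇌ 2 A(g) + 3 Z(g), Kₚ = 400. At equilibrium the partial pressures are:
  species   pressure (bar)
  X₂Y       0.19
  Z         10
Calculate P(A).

At equilibrium, Kₚ = P(A)²·P(Z)³ / P(X₂Y)² = 400.
(P(A))²·(10)³ / (0.19)² = 400
P(A)² = 0.0144 ⇒ P(A) = 0.12 bar

P(A) = 0.12 bar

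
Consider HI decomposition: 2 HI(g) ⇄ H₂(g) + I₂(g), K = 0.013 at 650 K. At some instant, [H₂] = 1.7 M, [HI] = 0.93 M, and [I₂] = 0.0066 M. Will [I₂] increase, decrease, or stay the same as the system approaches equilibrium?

stay the same

Q = [H₂]·[I₂] / [HI]² = (1.7)·(0.0066) / (0.93)² = 0.013
Q = 0.013 = K; the system is at equilibrium.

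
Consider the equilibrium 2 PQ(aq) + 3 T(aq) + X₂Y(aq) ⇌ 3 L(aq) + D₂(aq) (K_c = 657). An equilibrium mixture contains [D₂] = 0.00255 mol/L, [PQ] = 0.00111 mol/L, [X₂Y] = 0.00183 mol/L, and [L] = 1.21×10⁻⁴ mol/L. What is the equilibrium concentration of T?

[T] = 0.00145 mol/L

At equilibrium, K_c = [L]³·[D₂] / ([PQ]²·[T]³·[X₂Y]) = 657.
(1.21×10⁻⁴)³·(0.00255) / ((0.00111)²·([T])³·(0.00183)) = 657
[T]³ = 3.05×10⁻⁹ ⇒ [T] = 0.00145 mol/L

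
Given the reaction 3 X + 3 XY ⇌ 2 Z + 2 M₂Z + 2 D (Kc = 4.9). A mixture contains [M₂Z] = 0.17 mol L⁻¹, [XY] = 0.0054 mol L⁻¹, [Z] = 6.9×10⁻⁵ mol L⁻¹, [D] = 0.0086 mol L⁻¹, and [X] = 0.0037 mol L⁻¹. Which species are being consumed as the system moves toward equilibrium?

X, XY (reactants)

Qc = [Z]²·[M₂Z]²·[D]² / ([X]³·[XY]³) = (6.9×10⁻⁵)²·(0.17)²·(0.0086)² / ((0.0037)³·(0.0054)³) = 1.3
Qc = 1.3 < Kc = 4.9: net forward reaction.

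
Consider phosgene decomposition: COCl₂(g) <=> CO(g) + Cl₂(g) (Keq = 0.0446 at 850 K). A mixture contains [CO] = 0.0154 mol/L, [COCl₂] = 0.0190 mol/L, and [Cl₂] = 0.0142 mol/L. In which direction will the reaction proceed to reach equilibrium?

toward products

Q = [CO]·[Cl₂] / [COCl₂] = (0.0154)·(0.0142) / (0.0190) = 0.0115
Q = 0.0115 < Keq = 0.0446, so the forward reaction proceeds.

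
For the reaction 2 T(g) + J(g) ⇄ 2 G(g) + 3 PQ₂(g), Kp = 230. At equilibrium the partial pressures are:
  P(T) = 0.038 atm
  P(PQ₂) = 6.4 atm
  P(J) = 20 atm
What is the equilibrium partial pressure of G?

At equilibrium, Kp = P(G)²·P(PQ₂)³ / (P(T)²·P(J)) = 230.
(P(G))²·(6.4)³ / ((0.038)²·(20)) = 230
P(G)² = 0.0253 ⇒ P(G) = 0.16 atm

P(G) = 0.16 atm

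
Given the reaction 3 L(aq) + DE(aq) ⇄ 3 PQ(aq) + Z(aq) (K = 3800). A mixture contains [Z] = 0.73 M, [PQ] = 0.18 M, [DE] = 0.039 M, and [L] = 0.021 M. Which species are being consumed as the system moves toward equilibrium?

Q = [PQ]³·[Z] / ([L]³·[DE]) = (0.18)³·(0.73) / ((0.021)³·(0.039)) = 12000
Q = 12000 > K = 3800: net reverse reaction.

PQ, Z (products)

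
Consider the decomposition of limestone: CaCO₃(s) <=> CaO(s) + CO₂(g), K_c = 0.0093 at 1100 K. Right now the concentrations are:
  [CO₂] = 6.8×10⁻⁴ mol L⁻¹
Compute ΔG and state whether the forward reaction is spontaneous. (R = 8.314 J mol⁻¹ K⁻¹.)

ΔG = -23.9 kJ/mol; the forward reaction is spontaneous

(CaCO₃, CaO are pure solids — omitted from Q_c.)
Q_c = [CO₂] = 6.80×10⁻⁴
ΔG = RT ln(Q_c/K_c) = (8.314 J mol⁻¹ K⁻¹)(1100 K) × ln(6.80×10⁻⁴/0.0093)
   = (9.145 kJ/mol)(-2.616) = -23.9 kJ/mol
ΔG < 0, so the forward reaction is spontaneous (proceeds forward).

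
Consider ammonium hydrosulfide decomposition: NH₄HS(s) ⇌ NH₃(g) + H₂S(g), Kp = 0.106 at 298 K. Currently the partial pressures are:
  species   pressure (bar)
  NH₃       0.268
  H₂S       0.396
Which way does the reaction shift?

(NH₄HS is a pure solid — omitted from Qp.)
Qp = P(NH₃)·P(H₂S) = (0.268)·(0.396) = 0.106
Qp = 0.106 = Kp, so the system is already at equilibrium.

no net change (already at equilibrium)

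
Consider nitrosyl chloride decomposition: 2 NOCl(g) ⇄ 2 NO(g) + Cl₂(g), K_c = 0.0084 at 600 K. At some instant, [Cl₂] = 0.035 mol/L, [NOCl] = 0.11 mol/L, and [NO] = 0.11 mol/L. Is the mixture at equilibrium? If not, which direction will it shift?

Q_c = [NO]²·[Cl₂] / [NOCl]² = (0.11)²·(0.035) / (0.11)² = 0.035
Q_c = 0.035 > K_c = 0.0084: net reverse reaction.

no; Q > K, reaction proceeds in reverse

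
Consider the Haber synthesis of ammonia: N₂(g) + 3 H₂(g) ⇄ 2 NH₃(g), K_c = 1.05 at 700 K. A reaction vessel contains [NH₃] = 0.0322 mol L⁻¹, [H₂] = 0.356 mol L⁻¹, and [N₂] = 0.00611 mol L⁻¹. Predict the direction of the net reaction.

toward reactants

Q_c = [NH₃]² / ([N₂]·[H₂]³) = (0.0322)² / ((0.00611)·(0.356)³) = 3.76
Q_c = 3.76 > K_c = 1.05, so the reverse reaction proceeds.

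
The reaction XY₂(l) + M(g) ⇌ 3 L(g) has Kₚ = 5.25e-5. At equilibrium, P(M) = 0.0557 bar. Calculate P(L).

(XY₂ is a pure liquid — omitted from Kₚ.)
At equilibrium, Kₚ = P(L)³ / P(M) = 5.25e-5.
(P(L))³ / (0.0557) = 5.25e-5
P(L)³ = 2.92e-6 ⇒ P(L) = 0.0143 bar

P(L) = 0.0143 bar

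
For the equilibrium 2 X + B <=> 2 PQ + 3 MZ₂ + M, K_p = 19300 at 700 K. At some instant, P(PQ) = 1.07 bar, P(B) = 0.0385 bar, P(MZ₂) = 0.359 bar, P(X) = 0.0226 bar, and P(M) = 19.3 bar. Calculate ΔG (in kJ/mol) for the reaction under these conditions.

ΔG = 5.77 kJ/mol

Q_p = P(PQ)²·P(MZ₂)³·P(M) / (P(X)²·P(B)) = (1.07)²·(0.359)³·(19.3) / ((0.0226)²·(0.0385)) = 52000
ΔG = RT ln(Q_p/K_p) = (8.314 J mol⁻¹ K⁻¹)(700 K) × ln(52000/19300)
   = (5.820 kJ/mol)(0.9911) = 5.77 kJ/mol
ΔG > 0, so the forward reaction is non-spontaneous (proceeds in reverse).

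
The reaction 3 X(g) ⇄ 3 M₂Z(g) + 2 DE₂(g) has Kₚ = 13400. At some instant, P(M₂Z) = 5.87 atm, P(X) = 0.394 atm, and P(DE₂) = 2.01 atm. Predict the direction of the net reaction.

at equilibrium

Qₚ = P(M₂Z)³·P(DE₂)² / P(X)³ = (5.87)³·(2.01)² / (0.394)³ = 13400
Qₚ = 13400 = Kₚ, so the system is already at equilibrium.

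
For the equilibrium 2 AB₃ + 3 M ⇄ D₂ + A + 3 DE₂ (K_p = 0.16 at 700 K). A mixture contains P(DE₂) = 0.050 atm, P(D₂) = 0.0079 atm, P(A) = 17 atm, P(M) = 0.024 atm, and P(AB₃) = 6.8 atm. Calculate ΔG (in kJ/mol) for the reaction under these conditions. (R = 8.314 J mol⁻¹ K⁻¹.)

ΔG = -10.5 kJ/mol

Q_p = P(D₂)·P(A)·P(DE₂)³ / (P(AB₃)²·P(M)³) = (0.0079)·(17)·(0.050)³ / ((6.8)²·(0.024)³) = 0.0263
ΔG = RT ln(Q_p/K_p) = (8.314 J mol⁻¹ K⁻¹)(700 K) × ln(0.0263/0.16)
   = (5.820 kJ/mol)(-1.806) = -10.5 kJ/mol
ΔG < 0, so the forward reaction is spontaneous (proceeds forward).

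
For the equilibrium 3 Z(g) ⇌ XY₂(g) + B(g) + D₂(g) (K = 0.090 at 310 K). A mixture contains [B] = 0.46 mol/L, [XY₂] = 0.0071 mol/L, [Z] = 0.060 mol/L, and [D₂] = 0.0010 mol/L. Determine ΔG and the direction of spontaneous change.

Q = [XY₂]·[B]·[D₂] / [Z]³ = (0.0071)·(0.46)·(0.0010) / (0.060)³ = 0.0151
ΔG = RT ln(Q/K) = (8.314 J mol⁻¹ K⁻¹)(310 K) × ln(0.0151/0.090)
   = (2.577 kJ/mol)(-1.785) = -4.60 kJ/mol
ΔG < 0, so the forward reaction is spontaneous (proceeds forward).

ΔG = -4.60 kJ/mol; the forward reaction is spontaneous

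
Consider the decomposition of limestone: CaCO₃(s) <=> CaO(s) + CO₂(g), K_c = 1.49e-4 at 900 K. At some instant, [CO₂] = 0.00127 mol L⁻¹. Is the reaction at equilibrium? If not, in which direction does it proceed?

in the reverse direction

(CaCO₃, CaO are pure solids — omitted from Q_c.)
Q_c = [CO₂] = 0.00127
Q_c = 0.00127 > K_c = 1.49e-4, so the reverse reaction proceeds.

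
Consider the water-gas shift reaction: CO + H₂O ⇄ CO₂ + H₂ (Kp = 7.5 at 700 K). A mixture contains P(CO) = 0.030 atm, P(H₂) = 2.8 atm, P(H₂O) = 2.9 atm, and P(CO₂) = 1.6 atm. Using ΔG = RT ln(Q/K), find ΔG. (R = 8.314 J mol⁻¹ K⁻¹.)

ΔG = 11.2 kJ/mol

Qp = P(CO₂)·P(H₂) / (P(CO)·P(H₂O)) = (1.6)·(2.8) / ((0.030)·(2.9)) = 51.5
ΔG = RT ln(Qp/Kp) = (8.314 J mol⁻¹ K⁻¹)(700 K) × ln(51.5/7.5)
   = (5.820 kJ/mol)(1.927) = 11.2 kJ/mol
ΔG > 0, so the forward reaction is non-spontaneous (proceeds in reverse).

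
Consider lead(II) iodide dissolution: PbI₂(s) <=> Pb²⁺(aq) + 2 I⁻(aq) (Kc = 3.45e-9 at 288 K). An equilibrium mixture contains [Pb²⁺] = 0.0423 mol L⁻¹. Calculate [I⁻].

(PbI₂ is a pure solid — omitted from Kc.)
At equilibrium, Kc = [Pb²⁺]·[I⁻]² = 3.45e-9.
(0.0423)·([I⁻])² = 3.45e-9
[I⁻]² = 8.16e-8 ⇒ [I⁻] = 2.86e-4 mol L⁻¹

[I⁻] = 2.86e-4 mol L⁻¹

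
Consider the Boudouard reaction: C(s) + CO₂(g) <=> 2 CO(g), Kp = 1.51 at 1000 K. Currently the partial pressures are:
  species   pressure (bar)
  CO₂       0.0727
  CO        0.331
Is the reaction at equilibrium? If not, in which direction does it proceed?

(C is a pure solid — omitted from Qp.)
Qp = P(CO)² / P(CO₂) = (0.331)² / (0.0727) = 1.51
Qp = 1.51 = Kp, so the system is already at equilibrium.

at equilibrium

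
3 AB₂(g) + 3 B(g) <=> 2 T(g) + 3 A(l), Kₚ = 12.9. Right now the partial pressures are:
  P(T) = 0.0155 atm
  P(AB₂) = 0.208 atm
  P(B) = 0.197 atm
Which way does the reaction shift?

to the right

(A is a pure liquid — omitted from Qₚ.)
Qₚ = P(T)² / (P(AB₂)³·P(B)³) = (0.0155)² / ((0.208)³·(0.197)³) = 3.49
Qₚ = 3.49 < Kₚ = 12.9, so the forward reaction proceeds.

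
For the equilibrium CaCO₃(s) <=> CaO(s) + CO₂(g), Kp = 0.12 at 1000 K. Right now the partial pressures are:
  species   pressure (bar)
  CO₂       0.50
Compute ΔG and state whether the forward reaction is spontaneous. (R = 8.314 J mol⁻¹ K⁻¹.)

(CaCO₃, CaO are pure solids — omitted from Qp.)
Qp = P(CO₂) = 0.500
ΔG = RT ln(Qp/Kp) = (8.314 J mol⁻¹ K⁻¹)(1000 K) × ln(0.500/0.12)
   = (8.314 kJ/mol)(1.427) = 11.9 kJ/mol
ΔG > 0, so the forward reaction is non-spontaneous (proceeds in reverse).

ΔG = 11.9 kJ/mol; the forward reaction is non-spontaneous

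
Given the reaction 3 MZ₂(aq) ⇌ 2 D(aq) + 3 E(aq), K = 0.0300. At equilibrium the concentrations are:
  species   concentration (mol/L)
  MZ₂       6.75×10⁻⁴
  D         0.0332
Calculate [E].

[E] = 0.00203 mol/L

At equilibrium, K = [D]²·[E]³ / [MZ₂]³ = 0.0300.
(0.0332)²·([E])³ / (6.75×10⁻⁴)³ = 0.0300
[E]³ = 8.37×10⁻⁹ ⇒ [E] = 0.00203 mol/L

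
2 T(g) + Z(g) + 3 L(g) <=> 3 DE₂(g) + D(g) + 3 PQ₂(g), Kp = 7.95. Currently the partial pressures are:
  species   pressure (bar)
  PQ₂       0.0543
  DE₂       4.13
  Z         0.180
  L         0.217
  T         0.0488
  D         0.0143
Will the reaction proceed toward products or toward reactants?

in the reverse direction

Qp = P(DE₂)³·P(D)·P(PQ₂)³ / (P(T)²·P(Z)·P(L)³) = (4.13)³·(0.0143)·(0.0543)³ / ((0.0488)²·(0.180)·(0.217)³) = 36.8
Qp = 36.8 > Kp = 7.95, so the reverse reaction proceeds.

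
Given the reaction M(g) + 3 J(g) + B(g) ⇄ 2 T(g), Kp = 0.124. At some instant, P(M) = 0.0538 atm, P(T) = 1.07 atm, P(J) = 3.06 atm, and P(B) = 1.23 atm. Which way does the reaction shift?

Qp = P(T)² / (P(M)·P(J)³·P(B)) = (1.07)² / ((0.0538)·(3.06)³·(1.23)) = 0.604
Qp = 0.604 > Kp = 0.124, so the reverse reaction proceeds.

reverse (toward reactants)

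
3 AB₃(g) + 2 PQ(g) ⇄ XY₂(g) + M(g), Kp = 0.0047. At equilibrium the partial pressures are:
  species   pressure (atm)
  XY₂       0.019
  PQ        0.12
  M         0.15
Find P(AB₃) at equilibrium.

At equilibrium, Kp = P(XY₂)·P(M) / (P(AB₃)³·P(PQ)²) = 0.0047.
(0.019)·(0.15) / ((P(AB₃))³·(0.12)²) = 0.0047
P(AB₃)³ = 42.1 ⇒ P(AB₃) = 3.5 atm

P(AB₃) = 3.5 atm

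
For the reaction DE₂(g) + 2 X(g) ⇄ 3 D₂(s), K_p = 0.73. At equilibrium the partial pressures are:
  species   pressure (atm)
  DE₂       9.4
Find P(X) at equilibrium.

(D₂ is a pure solid — omitted from K_p.)
At equilibrium, K_p = 1 / (P(DE₂)·P(X)²) = 0.73.
1 / ((9.4)·(P(X))²) = 0.73
P(X)² = 0.146 ⇒ P(X) = 0.38 atm

P(X) = 0.38 atm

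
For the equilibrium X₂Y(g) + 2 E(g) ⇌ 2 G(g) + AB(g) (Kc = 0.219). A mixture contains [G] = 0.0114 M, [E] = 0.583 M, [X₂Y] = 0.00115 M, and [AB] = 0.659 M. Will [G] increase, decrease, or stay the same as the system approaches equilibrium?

stay the same

Qc = [G]²·[AB] / ([X₂Y]·[E]²) = (0.0114)²·(0.659) / ((0.00115)·(0.583)²) = 0.219
Qc = 0.219 = Kc; the system is at equilibrium.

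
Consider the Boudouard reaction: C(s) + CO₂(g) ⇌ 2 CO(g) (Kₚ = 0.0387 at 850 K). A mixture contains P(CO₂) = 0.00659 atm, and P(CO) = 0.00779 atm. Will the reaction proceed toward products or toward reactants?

(C is a pure solid — omitted from Qₚ.)
Qₚ = P(CO)² / P(CO₂) = (0.00779)² / (0.00659) = 0.00921
Qₚ = 0.00921 < Kₚ = 0.0387, so the forward reaction proceeds.

forward (toward products)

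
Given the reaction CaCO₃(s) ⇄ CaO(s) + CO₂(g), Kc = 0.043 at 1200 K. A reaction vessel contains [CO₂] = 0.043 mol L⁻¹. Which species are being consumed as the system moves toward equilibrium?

none (at equilibrium)

(CaCO₃, CaO are pure solids — omitted from Qc.)
Qc = [CO₂] = 0.043
Qc = 0.043 = Kc; the system is at equilibrium.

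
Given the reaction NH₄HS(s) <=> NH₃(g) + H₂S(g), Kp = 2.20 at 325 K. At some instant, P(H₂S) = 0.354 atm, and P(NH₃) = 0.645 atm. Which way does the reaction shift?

toward products

(NH₄HS is a pure solid — omitted from Qp.)
Qp = P(NH₃)·P(H₂S) = (0.645)·(0.354) = 0.228
Qp = 0.228 < Kp = 2.20, so the forward reaction proceeds.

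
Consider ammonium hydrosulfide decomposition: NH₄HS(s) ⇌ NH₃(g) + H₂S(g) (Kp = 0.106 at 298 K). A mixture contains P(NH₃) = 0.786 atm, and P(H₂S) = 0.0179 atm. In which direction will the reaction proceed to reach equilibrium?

forward (toward products)

(NH₄HS is a pure solid — omitted from Qp.)
Qp = P(NH₃)·P(H₂S) = (0.786)·(0.0179) = 0.0141
Qp = 0.0141 < Kp = 0.106, so the forward reaction proceeds.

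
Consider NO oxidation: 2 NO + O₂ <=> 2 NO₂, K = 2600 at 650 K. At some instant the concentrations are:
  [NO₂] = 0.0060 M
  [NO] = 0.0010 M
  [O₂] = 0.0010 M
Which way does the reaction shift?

Q = [NO₂]² / ([NO]²·[O₂]) = (0.0060)² / ((0.0010)²·(0.0010)) = 36000
Q = 36000 > K = 2600, so the reverse reaction proceeds.

to the left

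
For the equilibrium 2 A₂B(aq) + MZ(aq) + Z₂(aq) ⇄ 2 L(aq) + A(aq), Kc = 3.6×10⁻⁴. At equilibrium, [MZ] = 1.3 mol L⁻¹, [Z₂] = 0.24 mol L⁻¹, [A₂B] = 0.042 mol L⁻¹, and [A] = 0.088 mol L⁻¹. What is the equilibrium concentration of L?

[L] = 0.0015 mol L⁻¹

At equilibrium, Kc = [L]²·[A] / ([A₂B]²·[MZ]·[Z₂]) = 3.6×10⁻⁴.
([L])²·(0.088) / ((0.042)²·(1.3)·(0.24)) = 3.6×10⁻⁴
[L]² = 2.25×10⁻⁶ ⇒ [L] = 0.0015 mol L⁻¹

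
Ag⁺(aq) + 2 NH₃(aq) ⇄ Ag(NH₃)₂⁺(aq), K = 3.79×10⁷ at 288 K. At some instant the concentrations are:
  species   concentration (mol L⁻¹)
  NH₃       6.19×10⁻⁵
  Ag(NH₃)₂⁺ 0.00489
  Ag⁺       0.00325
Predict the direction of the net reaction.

in the reverse direction

Q = [Ag(NH₃)₂⁺] / ([Ag⁺]·[NH₃]²) = (0.00489) / ((0.00325)·(6.19×10⁻⁵)²) = 3.93×10⁸
Q = 3.93×10⁸ > K = 3.79×10⁷, so the reverse reaction proceeds.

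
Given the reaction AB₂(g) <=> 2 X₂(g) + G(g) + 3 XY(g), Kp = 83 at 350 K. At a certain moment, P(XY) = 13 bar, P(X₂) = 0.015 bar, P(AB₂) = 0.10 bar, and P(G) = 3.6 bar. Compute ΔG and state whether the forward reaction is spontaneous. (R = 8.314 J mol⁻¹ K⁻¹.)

Qp = P(X₂)²·P(G)·P(XY)³ / P(AB₂) = (0.015)²·(3.6)·(13)³ / (0.10) = 17.8
ΔG = RT ln(Qp/Kp) = (8.314 J mol⁻¹ K⁻¹)(350 K) × ln(17.8/83)
   = (2.910 kJ/mol)(-1.540) = -4.48 kJ/mol
ΔG < 0, so the forward reaction is spontaneous (proceeds forward).

ΔG = -4.48 kJ/mol; the forward reaction is spontaneous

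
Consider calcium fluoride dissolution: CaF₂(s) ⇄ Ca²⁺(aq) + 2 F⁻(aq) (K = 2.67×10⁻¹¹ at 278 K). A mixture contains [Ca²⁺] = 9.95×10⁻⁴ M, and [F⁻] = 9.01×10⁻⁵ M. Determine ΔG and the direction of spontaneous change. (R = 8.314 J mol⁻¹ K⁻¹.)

(CaF₂ is a pure solid — omitted from Q.)
Q = [Ca²⁺]·[F⁻]² = (9.95×10⁻⁴)·(9.01×10⁻⁵)² = 8.08×10⁻¹²
ΔG = RT ln(Q/K) = (8.314 J mol⁻¹ K⁻¹)(278 K) × ln(8.08×10⁻¹²/2.67×10⁻¹¹)
   = (2.311 kJ/mol)(-1.195) = -2.76 kJ/mol
ΔG < 0, so the forward reaction is spontaneous (proceeds forward).

ΔG = -2.76 kJ/mol; the forward reaction is spontaneous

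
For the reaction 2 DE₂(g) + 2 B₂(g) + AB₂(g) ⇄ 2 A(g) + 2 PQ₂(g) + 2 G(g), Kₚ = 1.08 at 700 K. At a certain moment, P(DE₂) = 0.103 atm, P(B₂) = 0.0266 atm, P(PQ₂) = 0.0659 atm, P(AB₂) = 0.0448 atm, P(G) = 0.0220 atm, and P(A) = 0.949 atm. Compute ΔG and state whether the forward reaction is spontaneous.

ΔG = 9.61 kJ/mol; the forward reaction is non-spontaneous

Qₚ = P(A)²·P(PQ₂)²·P(G)² / (P(DE₂)²·P(B₂)²·P(AB₂)) = (0.949)²·(0.0659)²·(0.0220)² / ((0.103)²·(0.0266)²·(0.0448)) = 5.63
ΔG = RT ln(Qₚ/Kₚ) = (8.314 J mol⁻¹ K⁻¹)(700 K) × ln(5.63/1.08)
   = (5.820 kJ/mol)(1.651) = 9.61 kJ/mol
ΔG > 0, so the forward reaction is non-spontaneous (proceeds in reverse).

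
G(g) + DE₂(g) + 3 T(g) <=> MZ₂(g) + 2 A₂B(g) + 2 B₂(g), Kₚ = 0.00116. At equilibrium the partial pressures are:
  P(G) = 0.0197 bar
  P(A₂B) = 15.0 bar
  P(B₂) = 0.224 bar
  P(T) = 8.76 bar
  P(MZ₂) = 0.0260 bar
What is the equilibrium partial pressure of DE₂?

P(DE₂) = 19.1 bar

At equilibrium, Kₚ = P(MZ₂)·P(A₂B)²·P(B₂)² / (P(G)·P(DE₂)·P(T)³) = 0.00116.
(0.0260)·(15.0)²·(0.224)² / ((0.0197)·(P(DE₂))·(8.76)³) = 0.00116
P(DE₂) = 19.1 bar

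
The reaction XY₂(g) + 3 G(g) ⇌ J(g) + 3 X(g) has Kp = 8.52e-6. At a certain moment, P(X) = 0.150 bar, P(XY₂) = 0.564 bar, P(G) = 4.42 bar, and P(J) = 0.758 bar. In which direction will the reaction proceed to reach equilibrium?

in the reverse direction

Qp = P(J)·P(X)³ / (P(XY₂)·P(G)³) = (0.758)·(0.150)³ / ((0.564)·(4.42)³) = 5.25e-5
Qp = 5.25e-5 > Kp = 8.52e-6, so the reverse reaction proceeds.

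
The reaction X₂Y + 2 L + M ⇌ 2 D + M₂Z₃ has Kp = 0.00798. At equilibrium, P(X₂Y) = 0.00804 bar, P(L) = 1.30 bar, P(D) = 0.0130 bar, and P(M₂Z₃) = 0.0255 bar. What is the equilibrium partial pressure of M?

At equilibrium, Kp = P(D)²·P(M₂Z₃) / (P(X₂Y)·P(L)²·P(M)) = 0.00798.
(0.0130)²·(0.0255) / ((0.00804)·(1.30)²·(P(M))) = 0.00798
P(M) = 0.0397 bar

P(M) = 0.0397 bar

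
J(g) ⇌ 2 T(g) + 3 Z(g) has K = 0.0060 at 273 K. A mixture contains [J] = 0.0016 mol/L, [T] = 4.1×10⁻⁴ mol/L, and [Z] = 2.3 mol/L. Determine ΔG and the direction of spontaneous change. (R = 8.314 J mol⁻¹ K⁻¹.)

ΔG = -3.51 kJ/mol; the forward reaction is spontaneous

Q = [T]²·[Z]³ / [J] = (4.1×10⁻⁴)²·(2.3)³ / (0.0016) = 0.00128
ΔG = RT ln(Q/K) = (8.314 J mol⁻¹ K⁻¹)(273 K) × ln(0.00128/0.0060)
   = (2.270 kJ/mol)(-1.545) = -3.51 kJ/mol
ΔG < 0, so the forward reaction is spontaneous (proceeds forward).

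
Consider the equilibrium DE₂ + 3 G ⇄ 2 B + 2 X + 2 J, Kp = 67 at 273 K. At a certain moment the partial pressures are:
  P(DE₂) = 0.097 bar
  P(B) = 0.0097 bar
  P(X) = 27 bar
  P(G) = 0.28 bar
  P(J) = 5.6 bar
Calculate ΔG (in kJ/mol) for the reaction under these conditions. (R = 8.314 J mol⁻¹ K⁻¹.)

Qp = P(B)²·P(X)²·P(J)² / (P(DE₂)·P(G)³) = (0.0097)²·(27)²·(5.6)² / ((0.097)·(0.28)³) = 1010
ΔG = RT ln(Qp/Kp) = (8.314 J mol⁻¹ K⁻¹)(273 K) × ln(1010/67)
   = (2.270 kJ/mol)(2.713) = 6.16 kJ/mol
ΔG > 0, so the forward reaction is non-spontaneous (proceeds in reverse).

ΔG = 6.16 kJ/mol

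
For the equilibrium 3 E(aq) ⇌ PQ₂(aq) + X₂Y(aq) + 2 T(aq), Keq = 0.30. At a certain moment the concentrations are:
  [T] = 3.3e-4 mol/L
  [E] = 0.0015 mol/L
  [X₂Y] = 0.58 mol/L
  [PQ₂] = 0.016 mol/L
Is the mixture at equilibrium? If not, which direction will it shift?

Q = [PQ₂]·[X₂Y]·[T]² / [E]³ = (0.016)·(0.58)·(3.3e-4)² / (0.0015)³ = 0.30
Q = 0.30 = Keq; the system is at equilibrium.

yes, at equilibrium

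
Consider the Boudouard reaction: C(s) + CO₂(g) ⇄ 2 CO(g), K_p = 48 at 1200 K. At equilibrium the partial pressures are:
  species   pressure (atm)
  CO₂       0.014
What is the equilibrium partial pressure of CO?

(C is a pure solid — omitted from K_p.)
At equilibrium, K_p = P(CO)² / P(CO₂) = 48.
(P(CO))² / (0.014) = 48
P(CO)² = 0.672 ⇒ P(CO) = 0.82 atm

P(CO) = 0.82 atm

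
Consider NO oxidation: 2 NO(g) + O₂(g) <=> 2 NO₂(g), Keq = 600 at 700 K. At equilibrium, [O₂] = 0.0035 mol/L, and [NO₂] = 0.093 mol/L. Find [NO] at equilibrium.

[NO] = 0.064 mol/L

At equilibrium, Keq = [NO₂]² / ([NO]²·[O₂]) = 600.
(0.093)² / (([NO])²·(0.0035)) = 600
[NO]² = 0.00412 ⇒ [NO] = 0.064 mol/L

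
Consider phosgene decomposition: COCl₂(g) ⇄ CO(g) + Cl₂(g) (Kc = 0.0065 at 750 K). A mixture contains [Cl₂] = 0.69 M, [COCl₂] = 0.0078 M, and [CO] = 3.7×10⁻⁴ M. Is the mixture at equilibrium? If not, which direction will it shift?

Qc = [CO]·[Cl₂] / [COCl₂] = (3.7×10⁻⁴)·(0.69) / (0.0078) = 0.033
Qc = 0.033 > Kc = 0.0065: net reverse reaction.

no; Q > K, reaction proceeds in reverse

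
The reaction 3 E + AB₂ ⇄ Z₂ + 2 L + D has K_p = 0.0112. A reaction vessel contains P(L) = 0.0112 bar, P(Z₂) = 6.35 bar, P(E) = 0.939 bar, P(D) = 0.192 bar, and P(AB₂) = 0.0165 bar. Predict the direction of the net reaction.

Q_p = P(Z₂)·P(L)²·P(D) / (P(E)³·P(AB₂)) = (6.35)·(0.0112)²·(0.192) / ((0.939)³·(0.0165)) = 0.0112
Q_p = 0.0112 = K_p, so the system is already at equilibrium.

at equilibrium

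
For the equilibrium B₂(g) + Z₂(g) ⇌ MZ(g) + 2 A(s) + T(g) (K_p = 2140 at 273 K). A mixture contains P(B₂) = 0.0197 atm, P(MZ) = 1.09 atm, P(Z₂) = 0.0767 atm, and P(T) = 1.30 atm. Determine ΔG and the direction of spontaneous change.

ΔG = -1.87 kJ/mol; the forward reaction is spontaneous

(A is a pure solid — omitted from Q_p.)
Q_p = P(MZ)·P(T) / (P(B₂)·P(Z₂)) = (1.09)·(1.30) / ((0.0197)·(0.0767)) = 938
ΔG = RT ln(Q_p/K_p) = (8.314 J mol⁻¹ K⁻¹)(273 K) × ln(938/2140)
   = (2.270 kJ/mol)(-0.8248) = -1.87 kJ/mol
ΔG < 0, so the forward reaction is spontaneous (proceeds forward).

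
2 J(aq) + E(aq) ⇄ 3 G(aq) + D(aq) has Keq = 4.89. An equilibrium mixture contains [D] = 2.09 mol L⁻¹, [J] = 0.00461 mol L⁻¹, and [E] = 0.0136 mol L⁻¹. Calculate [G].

At equilibrium, Keq = [G]³·[D] / ([J]²·[E]) = 4.89.
([G])³·(2.09) / ((0.00461)²·(0.0136)) = 4.89
[G]³ = 6.76×10⁻⁷ ⇒ [G] = 0.00878 mol L⁻¹

[G] = 0.00878 mol L⁻¹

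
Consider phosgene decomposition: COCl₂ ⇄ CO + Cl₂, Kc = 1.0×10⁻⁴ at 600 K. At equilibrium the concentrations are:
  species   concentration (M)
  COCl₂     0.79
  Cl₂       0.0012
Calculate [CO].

At equilibrium, Kc = [CO]·[Cl₂] / [COCl₂] = 1.0×10⁻⁴.
([CO])·(0.0012) / (0.79) = 1.0×10⁻⁴
[CO] = 0.0658 = 0.066 M

[CO] = 0.066 M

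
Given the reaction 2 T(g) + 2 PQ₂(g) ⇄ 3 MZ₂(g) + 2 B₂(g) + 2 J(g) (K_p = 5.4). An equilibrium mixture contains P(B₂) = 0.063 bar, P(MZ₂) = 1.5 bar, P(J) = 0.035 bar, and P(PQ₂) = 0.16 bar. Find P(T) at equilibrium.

P(T) = 0.011 bar

At equilibrium, K_p = P(MZ₂)³·P(B₂)²·P(J)² / (P(T)²·P(PQ₂)²) = 5.4.
(1.5)³·(0.063)²·(0.035)² / ((P(T))²·(0.16)²) = 5.4
P(T)² = 1.19e-4 ⇒ P(T) = 0.011 bar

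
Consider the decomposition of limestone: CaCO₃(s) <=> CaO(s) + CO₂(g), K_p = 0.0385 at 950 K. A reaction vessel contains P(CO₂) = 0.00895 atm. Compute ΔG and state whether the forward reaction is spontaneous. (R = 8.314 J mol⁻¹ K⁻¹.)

ΔG = -11.5 kJ/mol; the forward reaction is spontaneous

(CaCO₃, CaO are pure solids — omitted from Q_p.)
Q_p = P(CO₂) = 0.00895
ΔG = RT ln(Q_p/K_p) = (8.314 J mol⁻¹ K⁻¹)(950 K) × ln(0.00895/0.0385)
   = (7.898 kJ/mol)(-1.459) = -11.5 kJ/mol
ΔG < 0, so the forward reaction is spontaneous (proceeds forward).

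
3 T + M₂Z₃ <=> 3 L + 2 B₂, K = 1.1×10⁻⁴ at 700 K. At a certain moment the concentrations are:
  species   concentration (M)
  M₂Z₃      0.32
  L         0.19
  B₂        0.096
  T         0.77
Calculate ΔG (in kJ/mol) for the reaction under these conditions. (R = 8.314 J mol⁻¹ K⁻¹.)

Q = [L]³·[B₂]² / ([T]³·[M₂Z₃]) = (0.19)³·(0.096)² / ((0.77)³·(0.32)) = 4.33×10⁻⁴
ΔG = RT ln(Q/K) = (8.314 J mol⁻¹ K⁻¹)(700 K) × ln(4.33×10⁻⁴/1.1×10⁻⁴)
   = (5.820 kJ/mol)(1.370) = 7.97 kJ/mol
ΔG > 0, so the forward reaction is non-spontaneous (proceeds in reverse).

ΔG = 7.97 kJ/mol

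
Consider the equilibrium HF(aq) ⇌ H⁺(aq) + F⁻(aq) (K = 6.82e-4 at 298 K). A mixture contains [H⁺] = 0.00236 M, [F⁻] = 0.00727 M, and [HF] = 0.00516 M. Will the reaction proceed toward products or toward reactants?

Q = [H⁺]·[F⁻] / [HF] = (0.00236)·(0.00727) / (0.00516) = 0.00333
Q = 0.00333 > K = 6.82e-4, so the reverse reaction proceeds.

toward reactants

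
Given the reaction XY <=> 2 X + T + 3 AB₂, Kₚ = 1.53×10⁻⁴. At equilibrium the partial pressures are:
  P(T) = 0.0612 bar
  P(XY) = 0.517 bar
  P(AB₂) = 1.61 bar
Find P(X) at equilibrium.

P(X) = 0.0176 bar

At equilibrium, Kₚ = P(X)²·P(T)·P(AB₂)³ / P(XY) = 1.53×10⁻⁴.
(P(X))²·(0.0612)·(1.61)³ / (0.517) = 1.53×10⁻⁴
P(X)² = 3.10×10⁻⁴ ⇒ P(X) = 0.0176 bar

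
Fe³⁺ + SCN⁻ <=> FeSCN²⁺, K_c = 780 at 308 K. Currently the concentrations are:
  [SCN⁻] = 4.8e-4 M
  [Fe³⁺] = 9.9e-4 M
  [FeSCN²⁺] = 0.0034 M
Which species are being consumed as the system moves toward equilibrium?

FeSCN²⁺ (products)

Q_c = [FeSCN²⁺] / ([Fe³⁺]·[SCN⁻]) = (0.0034) / ((9.9e-4)·(4.8e-4)) = 7200
Q_c = 7200 > K_c = 780: net reverse reaction.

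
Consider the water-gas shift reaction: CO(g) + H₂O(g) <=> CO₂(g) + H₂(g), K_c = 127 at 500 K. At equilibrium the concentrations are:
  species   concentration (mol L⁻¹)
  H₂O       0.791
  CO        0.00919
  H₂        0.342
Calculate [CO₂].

[CO₂] = 2.70 mol L⁻¹

At equilibrium, K_c = [CO₂]·[H₂] / ([CO]·[H₂O]) = 127.
([CO₂])·(0.342) / ((0.00919)·(0.791)) = 127
[CO₂] = 2.70 mol L⁻¹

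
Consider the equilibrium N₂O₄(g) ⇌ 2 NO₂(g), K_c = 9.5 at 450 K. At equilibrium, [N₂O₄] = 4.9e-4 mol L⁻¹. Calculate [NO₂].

At equilibrium, K_c = [NO₂]² / [N₂O₄] = 9.5.
([NO₂])² / (4.9e-4) = 9.5
[NO₂]² = 0.00466 ⇒ [NO₂] = 0.068 mol L⁻¹

[NO₂] = 0.068 mol L⁻¹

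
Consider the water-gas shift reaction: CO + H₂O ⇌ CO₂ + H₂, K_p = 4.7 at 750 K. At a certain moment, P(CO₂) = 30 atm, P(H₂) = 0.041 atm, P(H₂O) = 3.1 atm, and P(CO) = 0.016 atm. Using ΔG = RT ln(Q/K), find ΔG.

ΔG = 10.4 kJ/mol

Q_p = P(CO₂)·P(H₂) / (P(CO)·P(H₂O)) = (30)·(0.041) / ((0.016)·(3.1)) = 24.8
ΔG = RT ln(Q_p/K_p) = (8.314 J mol⁻¹ K⁻¹)(750 K) × ln(24.8/4.7)
   = (6.236 kJ/mol)(1.663) = 10.4 kJ/mol
ΔG > 0, so the forward reaction is non-spontaneous (proceeds in reverse).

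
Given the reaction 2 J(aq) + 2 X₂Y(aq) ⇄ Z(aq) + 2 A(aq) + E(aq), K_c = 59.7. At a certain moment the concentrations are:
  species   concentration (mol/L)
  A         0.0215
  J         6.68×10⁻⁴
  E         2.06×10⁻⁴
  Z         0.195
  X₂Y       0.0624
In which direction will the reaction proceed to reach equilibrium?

Q_c = [Z]·[A]²·[E] / ([J]²·[X₂Y]²) = (0.195)·(0.0215)²·(2.06×10⁻⁴) / ((6.68×10⁻⁴)²·(0.0624)²) = 10.7
Q_c = 10.7 < K_c = 59.7, so the forward reaction proceeds.

forward (toward products)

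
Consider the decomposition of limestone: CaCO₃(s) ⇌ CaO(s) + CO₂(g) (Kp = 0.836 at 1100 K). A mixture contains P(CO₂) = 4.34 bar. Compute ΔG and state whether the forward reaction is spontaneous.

(CaCO₃, CaO are pure solids — omitted from Qp.)
Qp = P(CO₂) = 4.34
ΔG = RT ln(Qp/Kp) = (8.314 J mol⁻¹ K⁻¹)(1100 K) × ln(4.34/0.836)
   = (9.145 kJ/mol)(1.647) = 15.1 kJ/mol
ΔG > 0, so the forward reaction is non-spontaneous (proceeds in reverse).

ΔG = 15.1 kJ/mol; the forward reaction is non-spontaneous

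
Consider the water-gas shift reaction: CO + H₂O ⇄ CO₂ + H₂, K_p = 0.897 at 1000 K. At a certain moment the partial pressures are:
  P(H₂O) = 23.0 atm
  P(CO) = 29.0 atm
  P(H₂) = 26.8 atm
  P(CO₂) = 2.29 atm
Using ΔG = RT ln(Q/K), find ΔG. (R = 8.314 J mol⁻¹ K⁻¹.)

Q_p = P(CO₂)·P(H₂) / (P(CO)·P(H₂O)) = (2.29)·(26.8) / ((29.0)·(23.0)) = 0.0920
ΔG = RT ln(Q_p/K_p) = (8.314 J mol⁻¹ K⁻¹)(1000 K) × ln(0.0920/0.897)
   = (8.314 kJ/mol)(-2.277) = -18.9 kJ/mol
ΔG < 0, so the forward reaction is spontaneous (proceeds forward).

ΔG = -18.9 kJ/mol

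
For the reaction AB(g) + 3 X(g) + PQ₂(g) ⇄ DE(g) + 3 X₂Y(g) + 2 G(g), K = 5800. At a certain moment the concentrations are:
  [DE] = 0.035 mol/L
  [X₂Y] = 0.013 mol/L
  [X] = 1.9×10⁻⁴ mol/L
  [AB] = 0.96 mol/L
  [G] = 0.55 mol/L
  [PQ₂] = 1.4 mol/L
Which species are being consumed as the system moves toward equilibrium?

AB, X, PQ₂ (reactants)

Q = [DE]·[X₂Y]³·[G]² / ([AB]·[X]³·[PQ₂]) = (0.035)·(0.013)³·(0.55)² / ((0.96)·(1.9×10⁻⁴)³·(1.4)) = 2500
Q = 2500 < K = 5800: net forward reaction.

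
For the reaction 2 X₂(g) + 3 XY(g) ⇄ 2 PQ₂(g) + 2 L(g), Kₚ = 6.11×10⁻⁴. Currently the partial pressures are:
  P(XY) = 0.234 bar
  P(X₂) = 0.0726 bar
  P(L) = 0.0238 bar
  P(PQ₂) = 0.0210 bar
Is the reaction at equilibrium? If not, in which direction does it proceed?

Qₚ = P(PQ₂)²·P(L)² / (P(X₂)²·P(XY)³) = (0.0210)²·(0.0238)² / ((0.0726)²·(0.234)³) = 0.00370
Qₚ = 0.00370 > Kₚ = 6.11×10⁻⁴, so the reverse reaction proceeds.

reverse (toward reactants)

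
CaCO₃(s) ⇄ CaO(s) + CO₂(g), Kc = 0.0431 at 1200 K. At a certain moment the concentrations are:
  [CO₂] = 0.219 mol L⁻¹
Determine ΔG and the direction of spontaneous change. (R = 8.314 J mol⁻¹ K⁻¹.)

(CaCO₃, CaO are pure solids — omitted from Qc.)
Qc = [CO₂] = 0.219
ΔG = RT ln(Qc/Kc) = (8.314 J mol⁻¹ K⁻¹)(1200 K) × ln(0.219/0.0431)
   = (9.977 kJ/mol)(1.626) = 16.2 kJ/mol
ΔG > 0, so the forward reaction is non-spontaneous (proceeds in reverse).

ΔG = 16.2 kJ/mol; the forward reaction is non-spontaneous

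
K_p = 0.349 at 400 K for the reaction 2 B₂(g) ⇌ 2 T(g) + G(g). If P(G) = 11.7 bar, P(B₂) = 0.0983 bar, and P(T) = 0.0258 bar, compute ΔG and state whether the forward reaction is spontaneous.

Q_p = P(T)²·P(G) / P(B₂)² = (0.0258)²·(11.7) / (0.0983)² = 0.806
ΔG = RT ln(Q_p/K_p) = (8.314 J mol⁻¹ K⁻¹)(400 K) × ln(0.806/0.349)
   = (3.326 kJ/mol)(0.8370) = 2.78 kJ/mol
ΔG > 0, so the forward reaction is non-spontaneous (proceeds in reverse).

ΔG = 2.78 kJ/mol; the forward reaction is non-spontaneous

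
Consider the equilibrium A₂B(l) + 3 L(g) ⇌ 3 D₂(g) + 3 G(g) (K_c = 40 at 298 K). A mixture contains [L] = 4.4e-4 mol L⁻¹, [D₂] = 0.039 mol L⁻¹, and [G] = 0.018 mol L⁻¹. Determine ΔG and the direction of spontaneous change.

(A₂B is a pure liquid — omitted from Q_c.)
Q_c = [D₂]³·[G]³ / [L]³ = (0.039)³·(0.018)³ / (4.4e-4)³ = 4.06
ΔG = RT ln(Q_c/K_c) = (8.314 J mol⁻¹ K⁻¹)(298 K) × ln(4.06/40)
   = (2.478 kJ/mol)(-2.288) = -5.67 kJ/mol
ΔG < 0, so the forward reaction is spontaneous (proceeds forward).

ΔG = -5.67 kJ/mol; the forward reaction is spontaneous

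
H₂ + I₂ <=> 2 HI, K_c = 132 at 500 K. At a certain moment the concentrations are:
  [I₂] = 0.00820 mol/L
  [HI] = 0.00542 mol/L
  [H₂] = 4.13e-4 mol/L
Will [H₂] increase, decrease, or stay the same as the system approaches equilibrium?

Q_c = [HI]² / ([H₂]·[I₂]) = (0.00542)² / ((4.13e-4)·(0.00820)) = 8.67
Q_c = 8.67 < K_c = 132: net forward reaction.
H₂ is a reactant, so it decreases.

decrease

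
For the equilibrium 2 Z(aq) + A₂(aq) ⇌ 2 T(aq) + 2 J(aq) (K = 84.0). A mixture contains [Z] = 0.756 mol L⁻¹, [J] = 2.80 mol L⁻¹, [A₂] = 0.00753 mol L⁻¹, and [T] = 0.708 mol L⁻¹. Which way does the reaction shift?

Q = [T]²·[J]² / ([Z]²·[A₂]) = (0.708)²·(2.80)² / ((0.756)²·(0.00753)) = 913
Q = 913 > K = 84.0, so the reverse reaction proceeds.

to the left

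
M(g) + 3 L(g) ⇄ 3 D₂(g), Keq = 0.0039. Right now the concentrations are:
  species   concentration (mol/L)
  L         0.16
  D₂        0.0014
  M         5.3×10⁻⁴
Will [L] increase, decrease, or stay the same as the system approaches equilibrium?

Q = [D₂]³ / ([M]·[L]³) = (0.0014)³ / ((5.3×10⁻⁴)·(0.16)³) = 0.0013
Q = 0.0013 < Keq = 0.0039: net forward reaction.
L is a reactant, so it decreases.

decrease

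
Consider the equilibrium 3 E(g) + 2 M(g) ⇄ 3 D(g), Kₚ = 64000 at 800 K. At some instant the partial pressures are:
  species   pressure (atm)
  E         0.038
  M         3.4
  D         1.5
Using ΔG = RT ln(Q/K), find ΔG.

Qₚ = P(D)³ / (P(E)³·P(M)²) = (1.5)³ / ((0.038)³·(3.4)²) = 5320
ΔG = RT ln(Qₚ/Kₚ) = (8.314 J mol⁻¹ K⁻¹)(800 K) × ln(5320/64000)
   = (6.651 kJ/mol)(-2.487) = -16.5 kJ/mol
ΔG < 0, so the forward reaction is spontaneous (proceeds forward).

ΔG = -16.5 kJ/mol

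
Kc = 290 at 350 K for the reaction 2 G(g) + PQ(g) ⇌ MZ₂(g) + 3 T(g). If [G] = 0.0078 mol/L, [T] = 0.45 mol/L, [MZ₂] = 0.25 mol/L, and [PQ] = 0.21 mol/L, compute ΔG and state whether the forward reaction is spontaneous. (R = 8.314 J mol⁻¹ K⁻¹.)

Qc = [MZ₂]·[T]³ / ([G]²·[PQ]) = (0.25)·(0.45)³ / ((0.0078)²·(0.21)) = 1780
ΔG = RT ln(Qc/Kc) = (8.314 J mol⁻¹ K⁻¹)(350 K) × ln(1780/290)
   = (2.910 kJ/mol)(1.814) = 5.28 kJ/mol
ΔG > 0, so the forward reaction is non-spontaneous (proceeds in reverse).

ΔG = 5.28 kJ/mol; the forward reaction is non-spontaneous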